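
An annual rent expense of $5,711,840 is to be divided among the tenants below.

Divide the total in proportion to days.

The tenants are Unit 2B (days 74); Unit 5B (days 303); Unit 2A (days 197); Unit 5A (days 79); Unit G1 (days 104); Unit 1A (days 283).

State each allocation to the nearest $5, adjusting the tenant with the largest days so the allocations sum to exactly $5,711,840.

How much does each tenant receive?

Unit 2B: $406,420 · Unit 5B: $1,664,120 · Unit 2A: $1,081,955 · Unit 5A: $433,880 · Unit G1: $571,185 · Unit 1A: $1,554,280

Combined days = 74 + 303 + 197 + 79 + 104 + 283 = 1,040.
Proportional shares: Unit 2B 406,419.38; Unit 5B 1,664,122.62; Unit 2A 1,081,954.31; Unit 5A 433,880.15; Unit G1 571,184.00; Unit 1A 1,554,279.54.
After rounding ($5): Unit 2B $406,420; Unit 5B $1,664,125; Unit 2A $1,081,955; Unit 5A $433,880; Unit G1 $571,185; Unit 1A $1,554,280. Sum = $5,711,845.
Difference $5,711,840 − $5,711,845 = −$5 applied to largest days (Unit 5B): Unit 5B becomes $1,664,120.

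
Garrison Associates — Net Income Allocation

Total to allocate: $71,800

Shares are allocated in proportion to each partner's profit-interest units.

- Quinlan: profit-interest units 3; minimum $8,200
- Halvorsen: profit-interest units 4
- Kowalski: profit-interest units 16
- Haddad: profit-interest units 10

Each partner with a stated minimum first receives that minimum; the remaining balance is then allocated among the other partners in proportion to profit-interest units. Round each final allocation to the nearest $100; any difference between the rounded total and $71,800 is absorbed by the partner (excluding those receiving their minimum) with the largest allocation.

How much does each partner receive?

Guaranteed amounts: Quinlan $8,200. Balance $63,600.
Balance split over remaining profit-interest units 30: Halvorsen 8,480.00 → $8,500; Kowalski 33,920.00 → $33,900; Haddad 21,200.00 → $21,200.

Quinlan: $8,200 | Halvorsen: $8,500 | Kowalski: $33,900 | Haddad: $21,200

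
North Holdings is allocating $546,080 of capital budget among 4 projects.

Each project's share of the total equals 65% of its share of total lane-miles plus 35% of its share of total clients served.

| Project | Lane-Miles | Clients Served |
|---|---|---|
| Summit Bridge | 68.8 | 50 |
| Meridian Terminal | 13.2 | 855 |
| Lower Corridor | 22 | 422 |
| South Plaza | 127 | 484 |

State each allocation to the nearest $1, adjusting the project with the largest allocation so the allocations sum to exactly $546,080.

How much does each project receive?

Summit Bridge: $110,994 | Meridian Terminal: $110,517 | Lower Corridor: $78,342 | South Plaza: $246,227

Totals — lane-miles 231, clients served 1,811.
Combined weights (65% lane-miles + 35% clients served): Summit Bridge 0.2033; Meridian Terminal 0.2024; Lower Corridor 0.1435; South Plaza 0.4509.
Unrounded shares: Summit Bridge 110,994.17; Meridian Terminal 110,517.34; Lower Corridor 78,341.68; South Plaza 246,226.81.
Rounded to nearest $1: Summit Bridge $110,994; Meridian Terminal $110,517; Lower Corridor $78,342; South Plaza $246,227. Sum = $546,080.
Sum already equals the total — no adjustment.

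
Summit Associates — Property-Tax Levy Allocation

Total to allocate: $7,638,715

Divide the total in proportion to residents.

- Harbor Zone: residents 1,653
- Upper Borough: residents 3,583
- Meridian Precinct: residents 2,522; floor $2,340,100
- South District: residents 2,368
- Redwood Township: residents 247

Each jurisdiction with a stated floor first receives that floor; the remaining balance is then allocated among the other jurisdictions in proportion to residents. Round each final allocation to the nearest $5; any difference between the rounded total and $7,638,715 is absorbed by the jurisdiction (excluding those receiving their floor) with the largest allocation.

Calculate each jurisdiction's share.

Fund the minimums — Meridian Precinct $2,340,100. Residual $5,298,615.
Residual split over remaining residents 7,851: Harbor Zone 1,115,604.46 → $1,115,605; Upper Borough 2,418,155.34 → $2,418,155; South District 1,598,155.69 → $1,598,155; Redwood Township 166,699.52 → $166,700.

Harbor Zone: $1,115,605 | Upper Borough: $2,418,155 | Meridian Precinct: $2,340,100 | South District: $1,598,155 | Redwood Township: $166,700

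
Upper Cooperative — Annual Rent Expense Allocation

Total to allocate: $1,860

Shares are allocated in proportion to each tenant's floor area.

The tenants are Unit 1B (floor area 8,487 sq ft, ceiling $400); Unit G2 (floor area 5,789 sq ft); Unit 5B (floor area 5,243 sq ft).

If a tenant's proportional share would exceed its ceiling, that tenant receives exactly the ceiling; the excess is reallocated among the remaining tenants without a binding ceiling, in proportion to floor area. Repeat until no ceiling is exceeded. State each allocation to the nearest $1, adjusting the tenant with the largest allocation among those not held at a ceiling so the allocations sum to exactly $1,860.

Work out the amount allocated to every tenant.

Unit 1B: $400 | Unit G2: $766 | Unit 5B: $694

Floor area total: 19,519.
Pro-rata shares before constraints: Unit 1B 808.74; Unit G2 551.64; Unit 5B 499.61.
Held at cap: Unit 1B ($400); balance $1,460 reallocated over remaining floor area 11,032.
Remaining shares: Unit G2 766.13 → $766; Unit 5B 693.87 → $694.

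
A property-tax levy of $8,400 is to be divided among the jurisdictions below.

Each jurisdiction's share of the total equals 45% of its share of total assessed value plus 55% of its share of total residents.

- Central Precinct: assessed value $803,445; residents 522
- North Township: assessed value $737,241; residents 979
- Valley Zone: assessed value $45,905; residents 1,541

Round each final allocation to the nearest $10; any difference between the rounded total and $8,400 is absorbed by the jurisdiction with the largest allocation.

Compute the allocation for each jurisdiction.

Assessed value total 1,586,591; residents total 3,042.
Combined weights (45% assessed value + 55% residents): Central Precinct 0.3223; North Township 0.3861; Valley Zone 0.2916.
Proportional shares: Central Precinct 2,706.96; North Township 3,243.30; Valley Zone 2,449.74.
After rounding ($10): Central Precinct $2,710; North Township $3,240; Valley Zone $2,450. Sum = $8,400.
Sum already equals the total — no adjustment.

Central Precinct: $2,710 | North Township: $3,240 | Valley Zone: $2,450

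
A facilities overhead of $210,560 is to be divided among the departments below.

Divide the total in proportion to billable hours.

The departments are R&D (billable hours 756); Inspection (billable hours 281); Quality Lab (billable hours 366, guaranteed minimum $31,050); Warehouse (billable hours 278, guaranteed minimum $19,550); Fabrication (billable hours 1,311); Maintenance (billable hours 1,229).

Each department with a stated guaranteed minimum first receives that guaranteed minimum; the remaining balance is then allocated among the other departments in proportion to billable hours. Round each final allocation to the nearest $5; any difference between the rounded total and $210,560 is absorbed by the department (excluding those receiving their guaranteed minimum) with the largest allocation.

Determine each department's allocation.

Minimums first: Quality Lab $31,050; Warehouse $19,550. Remaining pool $159,960.
Remaining pool split over remaining billable hours 3,577: R&D 33,807.59 → $33,810; Inspection 12,566.05 → $12,565; Fabrication 58,626.66 → $58,625; Maintenance 54,959.70 → $54,960.

R&D: $33,810 | Inspection: $12,565 | Quality Lab: $31,050 | Warehouse: $19,550 | Fabrication: $58,625 | Maintenance: $54,960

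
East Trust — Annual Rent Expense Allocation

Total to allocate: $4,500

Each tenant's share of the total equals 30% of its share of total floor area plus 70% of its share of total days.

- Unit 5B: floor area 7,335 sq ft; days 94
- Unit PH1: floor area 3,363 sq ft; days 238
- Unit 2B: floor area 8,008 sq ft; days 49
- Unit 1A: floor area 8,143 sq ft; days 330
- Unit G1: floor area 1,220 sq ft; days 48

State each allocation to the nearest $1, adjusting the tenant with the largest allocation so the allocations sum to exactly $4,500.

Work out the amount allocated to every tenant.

Unit 5B: $743; Unit PH1: $1,149; Unit 2B: $589; Unit 1A: $1,761; Unit G1: $258

Totals — floor area 28,069, days 759.
Combined weights (30% floor area + 70% days): Unit 5B 0.1651; Unit PH1 0.2554; Unit 2B 0.1308; Unit 1A 0.3914; Unit G1 0.0573.
Pro-rata amounts: Unit 5B 742.90; Unit PH1 1,149.49; Unit 2B 588.51; Unit 1A 1,761.21; Unit G1 257.89.
After rounding ($1): Unit 5B $743; Unit PH1 $1,149; Unit 2B $589; Unit 1A $1,761; Unit G1 $258. Sum = $4,500.
No rounding difference to absorb.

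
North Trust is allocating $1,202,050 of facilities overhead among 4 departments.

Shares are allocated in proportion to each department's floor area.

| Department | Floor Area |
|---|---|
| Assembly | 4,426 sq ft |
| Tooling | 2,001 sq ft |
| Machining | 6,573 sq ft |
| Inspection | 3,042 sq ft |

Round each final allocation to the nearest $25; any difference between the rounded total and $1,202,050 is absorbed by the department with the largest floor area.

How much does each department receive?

Total floor area = 16,042.
Proportional shares: Assembly 4,426/16,042 × $1,202,050 = 331,646.51; Tooling 2,001/16,042 × $1,202,050 = 149,937.79; Machining 6,573/16,042 × $1,202,050 = 492,524.29; Inspection 3,042/16,042 × $1,202,050 = 227,941.41.
Rounded to nearest $25: Assembly $331,650; Tooling $149,950; Machining $492,525; Inspection $227,950. Sum = $1,202,075.
Difference $1,202,050 − $1,202,075 = −$25 applied to largest floor area (Machining): Machining becomes $492,500.

Assembly: $331,650; Tooling: $149,950; Machining: $492,500; Inspection: $227,950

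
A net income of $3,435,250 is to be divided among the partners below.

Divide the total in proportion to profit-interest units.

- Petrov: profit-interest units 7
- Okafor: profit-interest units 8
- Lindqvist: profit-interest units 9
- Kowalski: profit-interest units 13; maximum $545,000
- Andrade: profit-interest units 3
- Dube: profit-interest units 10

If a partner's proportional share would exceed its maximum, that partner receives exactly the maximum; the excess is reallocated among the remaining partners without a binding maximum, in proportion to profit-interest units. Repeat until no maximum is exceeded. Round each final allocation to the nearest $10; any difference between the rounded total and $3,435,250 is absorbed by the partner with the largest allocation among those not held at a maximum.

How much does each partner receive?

Petrov: $546,800 · Okafor: $624,920 · Lindqvist: $703,030 · Kowalski: $545,000 · Andrade: $234,340 · Dube: $781,160

Combined profit-interest units = 50.
Pro-rata shares before constraints: Petrov 480,935.00; Okafor 549,640.00; Lindqvist 618,345.00; Kowalski 893,165.00; Andrade 206,115.00; Dube 687,050.00.
Cap binds for Kowalski ($545,000); remaining pool $2,890,250 reallocated over remaining profit-interest units 37.
Shares after redistribution: Petrov 546,804.05 → $546,800; Okafor 624,918.92 → $624,920; Lindqvist 703,033.78 → $703,030; Andrade 234,344.59 → $234,340; Dube 781,148.65 → $781,150.
Rounding difference +$10 applied to Dube → $781,160.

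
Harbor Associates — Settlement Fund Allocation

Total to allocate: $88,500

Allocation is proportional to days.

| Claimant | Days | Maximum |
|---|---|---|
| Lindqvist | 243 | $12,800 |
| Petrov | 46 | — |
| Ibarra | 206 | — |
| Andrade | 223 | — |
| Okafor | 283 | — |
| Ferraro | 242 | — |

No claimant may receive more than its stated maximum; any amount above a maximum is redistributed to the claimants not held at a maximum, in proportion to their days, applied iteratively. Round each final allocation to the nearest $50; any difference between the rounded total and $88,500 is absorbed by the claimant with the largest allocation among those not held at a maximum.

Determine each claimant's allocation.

Sum of days: 1,243.
Pro-rata shares before constraints: Lindqvist 17,301.29; Petrov 3,275.14; Ibarra 14,666.93; Andrade 15,877.31; Okafor 20,149.24; Ferraro 17,230.09.
Cap binds for Lindqvist ($12,800); remaining pool $75,700 reallocated over remaining days 1,000.
Redistributed shares: Petrov 3,482.20 → $3,500; Ibarra 15,594.20 → $15,600; Andrade 16,881.10 → $16,900; Okafor 21,423.10 → $21,400; Ferraro 18,319.40 → $18,300.

Lindqvist: $12,800; Petrov: $3,500; Ibarra: $15,600; Andrade: $16,900; Okafor: $21,400; Ferraro: $18,300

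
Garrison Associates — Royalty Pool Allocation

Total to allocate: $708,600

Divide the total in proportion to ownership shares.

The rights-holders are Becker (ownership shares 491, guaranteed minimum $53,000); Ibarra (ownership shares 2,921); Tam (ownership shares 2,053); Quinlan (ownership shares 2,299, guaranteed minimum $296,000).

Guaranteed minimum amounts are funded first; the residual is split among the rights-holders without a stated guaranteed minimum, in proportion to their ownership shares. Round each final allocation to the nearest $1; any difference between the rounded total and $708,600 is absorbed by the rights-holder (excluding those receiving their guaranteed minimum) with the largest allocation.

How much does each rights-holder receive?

Becker: $53,000 · Ibarra: $211,176 · Tam: $148,424 · Quinlan: $296,000

Minimums first: Becker $53,000; Quinlan $296,000. Remaining pool $359,600.
Remaining pool split over remaining ownership shares 4,974: Ibarra 211,176.44 → $211,176; Tam 148,423.56 → $148,424.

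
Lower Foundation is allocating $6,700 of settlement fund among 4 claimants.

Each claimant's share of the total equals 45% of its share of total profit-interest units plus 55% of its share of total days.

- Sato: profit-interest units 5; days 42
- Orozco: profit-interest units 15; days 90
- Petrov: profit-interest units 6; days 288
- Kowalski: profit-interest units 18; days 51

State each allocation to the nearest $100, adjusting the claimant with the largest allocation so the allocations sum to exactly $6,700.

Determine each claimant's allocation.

Profit-interest units total 44; days total 471.
Combined weights (45% profit-interest units + 55% days): Sato 0.1002; Orozco 0.2585; Petrov 0.3977; Kowalski 0.2436.
Raw shares: Sato 671.21; Orozco 1,731.98; Petrov 2,664.38; Kowalski 1,632.42.
At nearest $100: Sato $700; Orozco $1,700; Petrov $2,700; Kowalski $1,600. Sum = $6,700.
Sum already equals the total — no adjustment.

Sato: $700 | Orozco: $1,700 | Petrov: $2,700 | Kowalski: $1,600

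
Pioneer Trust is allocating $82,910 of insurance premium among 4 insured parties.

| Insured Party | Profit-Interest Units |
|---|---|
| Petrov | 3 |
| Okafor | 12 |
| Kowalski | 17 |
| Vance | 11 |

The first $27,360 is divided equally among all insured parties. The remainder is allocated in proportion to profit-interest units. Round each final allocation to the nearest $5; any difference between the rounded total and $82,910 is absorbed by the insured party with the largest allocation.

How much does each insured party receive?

Petrov: $10,715 | Okafor: $22,340 | Kowalski: $28,805 | Vance: $21,050

Equal tier: $27,360 ÷ 4 = $6,840 apiece.
Remainder $55,550 by profit-interest units (total 43): Petrov 3,875.58 → $3,875; Okafor 15,502.33 → $15,500; Kowalski 21,961.63 → $21,960; Vance 14,210.47 → $14,210.
Rounding difference +$5 on remainder applied to Kowalski.
Totals: Petrov $6,840 + $3,875 = $10,715; Okafor $6,840 + $15,500 = $22,340; Kowalski $6,840 + $21,965 = $28,805; Vance $6,840 + $14,210 = $21,050.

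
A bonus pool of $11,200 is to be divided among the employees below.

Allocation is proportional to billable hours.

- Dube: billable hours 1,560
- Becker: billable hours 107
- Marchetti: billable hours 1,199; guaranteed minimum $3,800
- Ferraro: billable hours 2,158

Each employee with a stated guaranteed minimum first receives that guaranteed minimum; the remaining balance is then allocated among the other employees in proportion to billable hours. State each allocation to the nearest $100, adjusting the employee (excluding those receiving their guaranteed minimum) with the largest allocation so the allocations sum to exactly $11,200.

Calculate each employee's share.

Dube: $3,000 · Becker: $200 · Marchetti: $3,800 · Ferraro: $4,200

Guaranteed amounts: Marchetti $3,800. Balance $7,400.
Balance split over remaining billable hours 3,825: Dube 3,018.04 → $3,000; Becker 207.01 → $200; Ferraro 4,174.95 → $4,200.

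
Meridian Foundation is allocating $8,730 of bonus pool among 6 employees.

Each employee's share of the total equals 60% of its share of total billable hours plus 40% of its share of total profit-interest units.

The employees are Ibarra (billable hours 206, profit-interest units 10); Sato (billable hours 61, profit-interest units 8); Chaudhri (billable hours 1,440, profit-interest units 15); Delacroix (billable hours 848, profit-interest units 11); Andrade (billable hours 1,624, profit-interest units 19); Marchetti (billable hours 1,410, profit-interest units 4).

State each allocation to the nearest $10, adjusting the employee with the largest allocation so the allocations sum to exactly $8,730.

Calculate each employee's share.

Ibarra: $710; Sato: $470; Chaudhri: $2,130; Delacroix: $1,370; Andrade: $2,520; Marchetti: $1,530

Billable hours total 5,589; profit-interest units total 67.
Composite weights (60% billable hours + 40% profit-interest units): Ibarra 0.0818; Sato 0.0543; Chaudhri 0.2441; Delacroix 0.1567; Andrade 0.2878; Marchetti 0.1752.
Pro-rata amounts: Ibarra 714.26; Sato 474.12; Chaudhri 2,131.36; Delacroix 1,368.06; Andrade 2,512.28; Marchetti 1,529.93.
At nearest $10: Ibarra $710; Sato $470; Chaudhri $2,130; Delacroix $1,370; Andrade $2,510; Marchetti $1,530. Sum = $8,720.
Difference $8,730 − $8,720 = +$10 applied to largest allocation (Andrade): Andrade becomes $2,520.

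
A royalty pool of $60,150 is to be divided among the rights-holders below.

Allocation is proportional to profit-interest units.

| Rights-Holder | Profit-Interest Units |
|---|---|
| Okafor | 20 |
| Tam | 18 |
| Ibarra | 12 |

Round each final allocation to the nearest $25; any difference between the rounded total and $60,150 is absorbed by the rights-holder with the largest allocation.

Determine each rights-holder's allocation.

Okafor: $24,075 · Tam: $21,650 · Ibarra: $14,425

Combined profit-interest units = 50.
Raw shares: Okafor 20/50 × $60,150 = 24,060.00; Tam 18/50 × $60,150 = 21,654.00; Ibarra 12/50 × $60,150 = 14,436.00.
After rounding ($25): Okafor $24,050; Tam $21,650; Ibarra $14,425. Sum = $60,125.
Difference $60,150 − $60,125 = +$25 applied to largest allocation (Okafor): Okafor becomes $24,075.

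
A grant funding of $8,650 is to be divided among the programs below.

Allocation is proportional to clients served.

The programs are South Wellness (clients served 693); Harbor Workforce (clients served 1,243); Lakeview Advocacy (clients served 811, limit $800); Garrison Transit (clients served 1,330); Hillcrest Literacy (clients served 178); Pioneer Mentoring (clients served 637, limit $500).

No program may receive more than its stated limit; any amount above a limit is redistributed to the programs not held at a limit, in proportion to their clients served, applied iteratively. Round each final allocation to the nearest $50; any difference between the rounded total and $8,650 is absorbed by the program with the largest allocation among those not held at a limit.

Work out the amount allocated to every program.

Sum of clients served: 4,892.
Pro-rata shares before constraints: South Wellness 1,225.36; Harbor Workforce 2,197.86; Lakeview Advocacy 1,434.00; Garrison Transit 2,351.70; Hillcrest Literacy 314.74; Pioneer Mentoring 1,126.34.
Cap binds for Lakeview Advocacy ($800), Pioneer Mentoring ($500); remaining pool $7,350 reallocated over remaining clients served 3,444.
Shares after redistribution: South Wellness 1,478.96 → $1,500; Harbor Workforce 2,652.74 → $2,650; Garrison Transit 2,838.41 → $2,850; Hillcrest Literacy 379.88 → $400.
Rounding difference −$50 applied to Garrison Transit → $2,800.

South Wellness: $1,500; Harbor Workforce: $2,650; Lakeview Advocacy: $800; Garrison Transit: $2,800; Hillcrest Literacy: $400; Pioneer Mentoring: $500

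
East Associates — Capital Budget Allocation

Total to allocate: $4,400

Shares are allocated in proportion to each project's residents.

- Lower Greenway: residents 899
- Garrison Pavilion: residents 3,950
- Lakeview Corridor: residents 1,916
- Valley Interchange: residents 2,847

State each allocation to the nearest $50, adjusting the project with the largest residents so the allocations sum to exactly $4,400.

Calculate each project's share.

Lower Greenway: $400 · Garrison Pavilion: $1,800 · Lakeview Corridor: $900 · Valley Interchange: $1,300

Residents total: 899 + 3,950 + 1,916 + 2,847 = 9,612.
Pro-rata amounts: Lower Greenway 411.53; Garrison Pavilion 1,808.16; Lakeview Corridor 877.07; Valley Interchange 1,303.25.
After rounding ($50): Lower Greenway $400; Garrison Pavilion $1,800; Lakeview Corridor $900; Valley Interchange $1,300. Sum = $4,400.
Sum already equals the total — no adjustment.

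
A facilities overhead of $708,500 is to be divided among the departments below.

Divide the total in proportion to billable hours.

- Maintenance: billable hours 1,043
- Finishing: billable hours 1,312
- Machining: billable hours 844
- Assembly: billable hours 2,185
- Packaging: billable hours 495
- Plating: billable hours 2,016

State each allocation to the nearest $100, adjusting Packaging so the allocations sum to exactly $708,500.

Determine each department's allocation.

Billable hours total: 7,895.
Raw shares: Maintenance 1,043/7,895 × $708,500 = 93,599.18; Finishing 1,312/7,895 × $708,500 = 117,739.33; Machining 844/7,895 × $708,500 = 75,740.85; Assembly 2,185/7,895 × $708,500 = 196,082.65; Packaging 495/7,895 × $708,500 = 44,421.47; Plating 2,016/7,895 × $708,500 = 180,916.53.
After rounding ($100): Maintenance $93,600; Finishing $117,700; Machining $75,700; Assembly $196,100; Packaging $44,400; Plating $180,900. Sum = $708,400.
Difference $708,500 − $708,400 = +$100 applied to Packaging: Packaging becomes $44,500.

Maintenance: $93,600 | Finishing: $117,700 | Machining: $75,700 | Assembly: $196,100 | Packaging: $44,500 | Plating: $180,900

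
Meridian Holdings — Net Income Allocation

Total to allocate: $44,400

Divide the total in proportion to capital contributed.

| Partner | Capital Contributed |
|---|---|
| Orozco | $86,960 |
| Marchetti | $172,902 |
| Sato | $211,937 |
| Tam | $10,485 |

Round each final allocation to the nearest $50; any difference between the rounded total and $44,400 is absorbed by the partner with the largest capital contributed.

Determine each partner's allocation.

Orozco: $8,000 | Marchetti: $15,900 | Sato: $19,550 | Tam: $950

Total capital contributed = 482,284.
Proportional shares: Orozco 86,960/482,284 × $44,400 = 8,005.71; Marchetti 172,902/482,284 × $44,400 = 15,917.69; Sato 211,937/482,284 × $44,400 = 19,511.33; Tam 10,485/482,284 × $44,400 = 965.27.
After rounding ($50): Orozco $8,000; Marchetti $15,900; Sato $19,500; Tam $950. Sum = $44,350.
Difference $44,400 − $44,350 = +$50 applied to largest capital contributed (Sato): Sato becomes $19,550.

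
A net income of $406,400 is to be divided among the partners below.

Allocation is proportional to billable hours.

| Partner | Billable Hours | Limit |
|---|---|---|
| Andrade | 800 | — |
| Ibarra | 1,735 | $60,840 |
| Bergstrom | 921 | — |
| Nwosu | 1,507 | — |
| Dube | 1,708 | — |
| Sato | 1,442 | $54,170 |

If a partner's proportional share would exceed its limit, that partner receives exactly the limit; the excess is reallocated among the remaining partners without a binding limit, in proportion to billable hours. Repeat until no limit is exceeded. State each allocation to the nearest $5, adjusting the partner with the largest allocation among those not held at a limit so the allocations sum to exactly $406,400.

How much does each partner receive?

Andrade: $47,225 · Ibarra: $60,840 · Bergstrom: $54,370 · Nwosu: $88,965 · Dube: $100,830 · Sato: $54,170

Total billable hours = 8,113.
Unconstrained shares: Andrade 40,073.96; Ibarra 86,910.39; Bergstrom 46,135.14; Nwosu 75,489.31; Dube 85,557.89; Sato 72,233.30.
Held at cap: Ibarra ($60,840), Sato ($54,170); balance $291,390 reallocated over remaining billable hours 4,936.
Redistributed shares: Andrade 47,226.90 → $47,225; Bergstrom 54,369.97 → $54,370; Nwosu 88,963.68 → $88,965; Dube 100,829.44 → $100,830.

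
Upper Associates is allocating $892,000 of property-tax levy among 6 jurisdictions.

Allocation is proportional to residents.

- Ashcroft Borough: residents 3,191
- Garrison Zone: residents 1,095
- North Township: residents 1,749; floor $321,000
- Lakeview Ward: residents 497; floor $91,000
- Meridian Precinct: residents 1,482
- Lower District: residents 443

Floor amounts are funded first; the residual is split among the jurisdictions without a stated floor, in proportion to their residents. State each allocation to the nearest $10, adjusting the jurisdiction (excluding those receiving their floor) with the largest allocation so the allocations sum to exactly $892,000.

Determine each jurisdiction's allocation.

Minimums first: North Township $321,000; Lakeview Ward $91,000. Residual $480,000.
Residual split over remaining residents 6,211: Ashcroft Borough 246,607.63 → $246,610; Garrison Zone 84,624.05 → $84,620; Meridian Precinct 114,532.28 → $114,530; Lower District 34,236.03 → $34,240.

Ashcroft Borough: $246,610 · Garrison Zone: $84,620 · North Township: $321,000 · Lakeview Ward: $91,000 · Meridian Precinct: $114,530 · Lower District: $34,240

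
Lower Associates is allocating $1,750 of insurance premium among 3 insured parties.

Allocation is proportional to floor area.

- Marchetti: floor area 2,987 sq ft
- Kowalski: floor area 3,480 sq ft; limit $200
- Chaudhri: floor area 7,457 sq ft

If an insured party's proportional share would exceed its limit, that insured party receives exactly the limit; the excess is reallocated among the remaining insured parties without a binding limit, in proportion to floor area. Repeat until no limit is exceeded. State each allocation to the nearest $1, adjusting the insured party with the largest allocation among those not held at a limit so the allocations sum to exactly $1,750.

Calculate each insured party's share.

Marchetti: $443; Kowalski: $200; Chaudhri: $1,107

Floor area total: 13,924.
Unconstrained shares: Marchetti 375.41; Kowalski 437.37; Chaudhri 937.21.
Cap binds for Kowalski ($200); balance $1,550 reallocated over remaining floor area 10,444.
Remaining shares: Marchetti 443.30 → $443; Chaudhri 1,106.70 → $1,107.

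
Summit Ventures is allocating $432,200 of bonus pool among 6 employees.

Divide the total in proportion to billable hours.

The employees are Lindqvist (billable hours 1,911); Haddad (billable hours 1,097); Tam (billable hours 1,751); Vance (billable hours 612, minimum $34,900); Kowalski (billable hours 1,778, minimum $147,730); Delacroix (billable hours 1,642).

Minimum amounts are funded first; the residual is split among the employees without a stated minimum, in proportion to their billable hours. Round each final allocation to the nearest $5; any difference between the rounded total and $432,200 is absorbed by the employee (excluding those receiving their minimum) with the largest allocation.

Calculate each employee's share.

Lindqvist: $74,510; Haddad: $42,770; Tam: $68,270; Vance: $34,900; Kowalski: $147,730; Delacroix: $64,020

Minimums first: Vance $34,900; Kowalski $147,730. Balance $249,570.
Balance split over remaining billable hours 6,401: Lindqvist 74,508.40 → $74,510; Haddad 42,771.17 → $42,770; Tam 68,270.12 → $68,270; Delacroix 64,020.30 → $64,020.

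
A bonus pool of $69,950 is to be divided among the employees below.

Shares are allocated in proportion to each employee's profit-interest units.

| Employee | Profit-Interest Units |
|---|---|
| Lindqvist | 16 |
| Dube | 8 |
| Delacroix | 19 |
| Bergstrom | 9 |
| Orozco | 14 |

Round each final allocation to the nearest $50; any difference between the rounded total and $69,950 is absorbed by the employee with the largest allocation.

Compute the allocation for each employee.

Sum of profit-interest units: 66.
Proportional shares: Lindqvist 16/66 × $69,950 = 16,957.58; Dube 8/66 × $69,950 = 8,478.79; Delacroix 19/66 × $69,950 = 20,137.12; Bergstrom 9/66 × $69,950 = 9,538.64; Orozco 14/66 × $69,950 = 14,837.88.
Rounded to nearest $50: Lindqvist $16,950; Dube $8,500; Delacroix $20,150; Bergstrom $9,550; Orozco $14,850. Sum = $70,000.
Difference $69,950 − $70,000 = −$50 applied to largest allocation (Delacroix): Delacroix becomes $20,100.

Lindqvist: $16,950; Dube: $8,500; Delacroix: $20,100; Bergstrom: $9,550; Orozco: $14,850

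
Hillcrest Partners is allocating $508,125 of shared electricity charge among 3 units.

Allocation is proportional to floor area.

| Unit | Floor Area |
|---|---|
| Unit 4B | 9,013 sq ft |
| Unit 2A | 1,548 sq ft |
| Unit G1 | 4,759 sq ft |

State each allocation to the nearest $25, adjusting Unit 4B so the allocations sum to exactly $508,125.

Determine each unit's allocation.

Unit 4B: $298,925; Unit 2A: $51,350; Unit G1: $157,850

Floor area total: 15,320.
Proportional shares: Unit 4B 9,013/15,320 × $508,125 = 298,938.03; Unit 2A 1,548/15,320 × $508,125 = 51,343.18; Unit G1 4,759/15,320 × $508,125 = 157,843.79.
After rounding ($25): Unit 4B $298,950; Unit 2A $51,350; Unit G1 $157,850. Sum = $508,150.
Difference $508,125 − $508,150 = −$25 applied to Unit 4B: Unit 4B becomes $298,925.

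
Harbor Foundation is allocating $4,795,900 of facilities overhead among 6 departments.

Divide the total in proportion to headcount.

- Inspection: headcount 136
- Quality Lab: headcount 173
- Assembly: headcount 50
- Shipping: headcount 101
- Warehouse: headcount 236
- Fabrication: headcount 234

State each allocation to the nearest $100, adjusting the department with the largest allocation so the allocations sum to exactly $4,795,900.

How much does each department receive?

Combined headcount = 930.
Pro-rata amounts: Inspection 136/930 × $4,795,900 = 701,335.91; Quality Lab 173/930 × $4,795,900 = 892,140.54; Assembly 50/930 × $4,795,900 = 257,844.09; Shipping 101/930 × $4,795,900 = 520,845.05; Warehouse 236/930 × $4,795,900 = 1,217,024.09; Fabrication 234/930 × $4,795,900 = 1,206,710.32.
At nearest $100: Inspection $701,300; Quality Lab $892,100; Assembly $257,800; Shipping $520,800; Warehouse $1,217,000; Fabrication $1,206,700. Sum = $4,795,700.
Difference $4,795,900 − $4,795,700 = +$200 applied to largest allocation (Warehouse): Warehouse becomes $1,217,200.

Inspection: $701,300 | Quality Lab: $892,100 | Assembly: $257,800 | Shipping: $520,800 | Warehouse: $1,217,200 | Fabrication: $1,206,700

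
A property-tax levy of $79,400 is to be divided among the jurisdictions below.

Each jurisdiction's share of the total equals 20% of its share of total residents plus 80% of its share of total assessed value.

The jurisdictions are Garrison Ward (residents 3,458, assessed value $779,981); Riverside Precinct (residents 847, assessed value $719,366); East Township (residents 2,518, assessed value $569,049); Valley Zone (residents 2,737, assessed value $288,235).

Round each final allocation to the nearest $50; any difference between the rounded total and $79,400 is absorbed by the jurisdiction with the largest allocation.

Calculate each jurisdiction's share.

Garrison Ward: $26,800 | Riverside Precinct: $20,800 | East Township: $19,500 | Valley Zone: $12,300

Residents total 9,560; assessed value total 2,356,631.
Combined weights (20% residents + 80% assessed value): Garrison Ward 0.3371; Riverside Precinct 0.2619; East Township 0.2459; Valley Zone 0.1551.
Proportional shares: Garrison Ward 26,767.44; Riverside Precinct 20,796.54; East Township 19,520.61; Valley Zone 12,315.41.
Rounded to nearest $50: Garrison Ward $26,750; Riverside Precinct $20,800; East Township $19,500; Valley Zone $12,300. Sum = $79,350.
Difference $79,400 − $79,350 = +$50 applied to largest allocation (Garrison Ward): Garrison Ward becomes $26,800.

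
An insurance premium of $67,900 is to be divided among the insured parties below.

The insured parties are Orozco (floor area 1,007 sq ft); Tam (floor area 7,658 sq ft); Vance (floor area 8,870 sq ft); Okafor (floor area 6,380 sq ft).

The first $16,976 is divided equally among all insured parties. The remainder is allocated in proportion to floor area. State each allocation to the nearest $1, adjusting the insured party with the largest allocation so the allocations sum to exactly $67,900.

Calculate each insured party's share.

Orozco: $6,388 | Tam: $20,551 | Vance: $23,132 | Okafor: $17,829

Equal tier: $16,976 ÷ 4 = $4,244 apiece.
Remainder $50,924 by floor area (total 23,915): Orozco 2,144.28 → $2,144; Tam 16,306.75 → $16,307; Vance 18,887.56 → $18,888; Okafor 13,585.41 → $13,585.
Totals: Orozco $4,244 + $2,144 = $6,388; Tam $4,244 + $16,307 = $20,551; Vance $4,244 + $18,888 = $23,132; Okafor $4,244 + $13,585 = $17,829.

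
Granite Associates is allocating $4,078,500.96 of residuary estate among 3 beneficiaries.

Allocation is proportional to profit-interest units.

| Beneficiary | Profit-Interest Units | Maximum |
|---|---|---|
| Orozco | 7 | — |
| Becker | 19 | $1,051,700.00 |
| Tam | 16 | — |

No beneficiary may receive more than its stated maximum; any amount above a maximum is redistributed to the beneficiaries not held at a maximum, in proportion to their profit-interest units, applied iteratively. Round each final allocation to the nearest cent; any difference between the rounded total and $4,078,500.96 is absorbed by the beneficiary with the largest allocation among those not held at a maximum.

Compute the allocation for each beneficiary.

Orozco: $921,200.29 · Becker: $1,051,700.00 · Tam: $2,105,600.67

Total profit-interest units = 42.
Pro-rata shares before constraints: Orozco 679,750.1600; Becker 1,845,036.1486; Tam 1,553,714.6514.
Cap binds for Becker ($1,051,700.00); balance $3,026,800.96 reallocated over remaining profit-interest units 23.
Shares after redistribution: Orozco 921,200.2922 → $921,200.29; Tam 2,105,600.6678 → $2,105,600.67.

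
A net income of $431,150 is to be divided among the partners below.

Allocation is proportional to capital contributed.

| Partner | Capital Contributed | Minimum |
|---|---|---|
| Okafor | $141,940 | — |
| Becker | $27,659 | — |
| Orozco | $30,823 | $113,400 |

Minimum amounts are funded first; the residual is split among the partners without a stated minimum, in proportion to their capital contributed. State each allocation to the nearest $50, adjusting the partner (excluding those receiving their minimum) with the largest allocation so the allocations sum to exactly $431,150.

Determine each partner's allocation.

Guaranteed amounts: Orozco $113,400. Remaining pool $317,750.
Remaining pool split over remaining capital contributed 169,599: Okafor 265,929.84 → $265,950; Becker 51,820.16 → $51,800.

Okafor: $265,950 | Becker: $51,800 | Orozco: $113,400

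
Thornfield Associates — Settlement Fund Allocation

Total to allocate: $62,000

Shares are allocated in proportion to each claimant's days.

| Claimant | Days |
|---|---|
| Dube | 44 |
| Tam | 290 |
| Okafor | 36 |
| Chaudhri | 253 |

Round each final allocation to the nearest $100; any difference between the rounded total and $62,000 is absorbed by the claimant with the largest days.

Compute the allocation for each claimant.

Days total: 623.
Unrounded shares: Dube 44/623 × $62,000 = 4,378.81; Tam 290/623 × $62,000 = 28,860.35; Okafor 36/623 × $62,000 = 3,582.66; Chaudhri 253/623 × $62,000 = 25,178.17.
After rounding ($100): Dube $4,400; Tam $28,900; Okafor $3,600; Chaudhri $25,200. Sum = $62,100.
Difference $62,000 − $62,100 = −$100 applied to largest days (Tam): Tam becomes $28,800.

Dube: $4,400 | Tam: $28,800 | Okafor: $3,600 | Chaudhri: $25,200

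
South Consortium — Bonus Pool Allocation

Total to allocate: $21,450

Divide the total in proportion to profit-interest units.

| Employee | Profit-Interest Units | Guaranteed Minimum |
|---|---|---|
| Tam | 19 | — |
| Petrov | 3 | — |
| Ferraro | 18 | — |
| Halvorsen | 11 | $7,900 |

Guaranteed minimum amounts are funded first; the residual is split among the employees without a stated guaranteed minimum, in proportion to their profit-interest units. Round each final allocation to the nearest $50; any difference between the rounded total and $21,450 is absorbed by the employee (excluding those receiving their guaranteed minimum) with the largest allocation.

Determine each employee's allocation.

Minimums first: Halvorsen $7,900. Balance $13,550.
Balance split over remaining profit-interest units 40: Tam 6,436.25 → $6,450; Petrov 1,016.25 → $1,000; Ferraro 6,097.50 → $6,100.

Tam: $6,450 | Petrov: $1,000 | Ferraro: $6,100 | Halvorsen: $7,900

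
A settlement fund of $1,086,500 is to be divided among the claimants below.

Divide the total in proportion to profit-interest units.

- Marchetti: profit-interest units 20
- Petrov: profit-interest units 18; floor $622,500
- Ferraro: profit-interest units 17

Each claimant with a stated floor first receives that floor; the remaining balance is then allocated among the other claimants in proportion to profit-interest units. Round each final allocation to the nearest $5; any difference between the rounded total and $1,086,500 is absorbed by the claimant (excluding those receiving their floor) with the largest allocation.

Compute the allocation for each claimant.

Marchetti: $250,810 · Petrov: $622,500 · Ferraro: $213,190

Guaranteed amounts: Petrov $622,500. Balance $464,000.
Balance split over remaining profit-interest units 37: Marchetti 250,810.81 → $250,810; Ferraro 213,189.19 → $213,190.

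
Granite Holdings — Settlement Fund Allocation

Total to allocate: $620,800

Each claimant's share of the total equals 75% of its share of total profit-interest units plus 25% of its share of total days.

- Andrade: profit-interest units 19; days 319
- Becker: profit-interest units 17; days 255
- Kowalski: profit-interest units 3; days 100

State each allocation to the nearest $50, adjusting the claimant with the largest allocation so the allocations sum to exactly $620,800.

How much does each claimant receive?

Profit-interest units total 39; days total 674.
Combined weights (75% profit-interest units + 25% days): Andrade 0.4837; Becker 0.4215; Kowalski 0.0948.
Unrounded shares: Andrade 300,285.96; Becker 261,671.95; Kowalski 58,842.09.
Rounded to nearest $50: Andrade $300,300; Becker $261,650; Kowalski $58,850. Sum = $620,800.
Sum already equals the total — no adjustment.

Andrade: $300,300; Becker: $261,650; Kowalski: $58,850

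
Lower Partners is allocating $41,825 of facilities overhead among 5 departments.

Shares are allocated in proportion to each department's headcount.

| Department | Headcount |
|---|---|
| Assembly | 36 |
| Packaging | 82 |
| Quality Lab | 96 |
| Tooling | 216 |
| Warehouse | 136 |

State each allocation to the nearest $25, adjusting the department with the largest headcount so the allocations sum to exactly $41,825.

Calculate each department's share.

Assembly: $2,650; Packaging: $6,050; Quality Lab: $7,100; Tooling: $15,975; Warehouse: $10,050

Sum of headcount: 566.
Unrounded shares: Assembly 36/566 × $41,825 = 2,660.25; Packaging 82/566 × $41,825 = 6,059.45; Quality Lab 96/566 × $41,825 = 7,093.99; Tooling 216/566 × $41,825 = 15,961.48; Warehouse 136/566 × $41,825 = 10,049.82.
Rounded to nearest $25: Assembly $2,650; Packaging $6,050; Quality Lab $7,100; Tooling $15,950; Warehouse $10,050. Sum = $41,800.
Difference $41,825 − $41,800 = +$25 applied to largest headcount (Tooling): Tooling becomes $15,975.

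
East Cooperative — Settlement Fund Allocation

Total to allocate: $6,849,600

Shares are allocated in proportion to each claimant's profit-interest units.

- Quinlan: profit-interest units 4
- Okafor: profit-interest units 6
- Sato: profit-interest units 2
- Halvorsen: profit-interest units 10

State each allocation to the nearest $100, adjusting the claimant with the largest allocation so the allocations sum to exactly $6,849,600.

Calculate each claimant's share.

Total profit-interest units = 22.
Pro-rata amounts: Quinlan 4/22 × $6,849,600 = 1,245,381.82; Okafor 6/22 × $6,849,600 = 1,868,072.73; Sato 2/22 × $6,849,600 = 622,690.91; Halvorsen 10/22 × $6,849,600 = 3,113,454.55.
After rounding ($100): Quinlan $1,245,400; Okafor $1,868,100; Sato $622,700; Halvorsen $3,113,500. Sum = $6,849,700.
Difference $6,849,600 − $6,849,700 = −$100 applied to largest allocation (Halvorsen): Halvorsen becomes $3,113,400.

Quinlan: $1,245,400; Okafor: $1,868,100; Sato: $622,700; Halvorsen: $3,113,400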